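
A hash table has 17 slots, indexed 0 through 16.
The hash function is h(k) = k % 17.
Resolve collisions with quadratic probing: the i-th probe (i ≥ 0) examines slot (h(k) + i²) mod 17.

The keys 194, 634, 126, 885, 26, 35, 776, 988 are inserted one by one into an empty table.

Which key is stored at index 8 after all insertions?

194: h=7 => slot 7
634: h=5 => slot 5
126: h=7, probe 7,8 => slot 8
885: h=1 => slot 1
26: h=9 => slot 9
35: h=1, probe 1,2 => slot 2
776: h=11 => slot 11
988: h=2, probe 2,3 => slot 3
Table: [_, 885, 35, 988, _, 634, _, 194, 126, 26, _, 776, _, _, _, _, _]

126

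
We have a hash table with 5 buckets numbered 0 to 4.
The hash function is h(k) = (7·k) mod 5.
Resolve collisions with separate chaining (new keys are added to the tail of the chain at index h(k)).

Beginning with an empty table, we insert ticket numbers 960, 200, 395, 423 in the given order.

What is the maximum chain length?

3

960 → bucket 0
200 → bucket 0 (collision)
395 → bucket 0 (collision)
423 → bucket 1
Final buckets:
0: 960 -> 200 -> 395
1: 423
2: -
3: -
4: -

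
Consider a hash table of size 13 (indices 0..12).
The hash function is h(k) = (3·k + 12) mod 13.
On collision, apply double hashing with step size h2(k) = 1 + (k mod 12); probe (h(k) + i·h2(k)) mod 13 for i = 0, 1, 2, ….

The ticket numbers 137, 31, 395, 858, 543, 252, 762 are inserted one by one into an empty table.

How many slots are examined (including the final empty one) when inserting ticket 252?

137 hashes to 7; slot 7 is free -> place at 7.
31 hashes to 1; slot 1 is free -> place at 1.
395 hashes to 1, h2=12; 1 taken -> place at 0.
858 hashes to 12; slot 12 is free -> place at 12.
543 hashes to 3; slot 3 is free -> place at 3.
252 hashes to 1, h2=1; 1 taken -> place at 2.
762 hashes to 10; slot 10 is free -> place at 10.
Table: [395, 31, 252, 543, ., ., ., 137, ., ., 762, ., 858]

2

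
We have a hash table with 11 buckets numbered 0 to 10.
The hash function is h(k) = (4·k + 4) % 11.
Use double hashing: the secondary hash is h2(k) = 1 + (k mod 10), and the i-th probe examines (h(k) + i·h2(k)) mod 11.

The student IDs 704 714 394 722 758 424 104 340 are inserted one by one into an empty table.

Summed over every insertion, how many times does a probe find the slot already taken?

2

704: h=4 → slot 4
714: h=0 → slot 0
394: h=7 → slot 7
722: h=10 → slot 10
758: h=0, h2=9, probe 0,9 → slot 9
424: h=6 → slot 6
104: h=2 → slot 2
340: h=0, h2=1, probe 0,1 → slot 1
Table: [714, 340, 104, ∅, 704, ∅, 424, 394, ∅, 758, 722]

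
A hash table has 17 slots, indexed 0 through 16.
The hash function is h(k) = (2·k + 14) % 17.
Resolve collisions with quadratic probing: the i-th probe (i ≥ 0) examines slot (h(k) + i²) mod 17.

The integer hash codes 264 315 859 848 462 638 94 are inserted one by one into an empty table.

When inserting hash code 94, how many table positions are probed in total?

5

Insert 264: h=15, slot 15 empty → index 15.
Insert 315: h=15, slot 15 occupied → index 16.
Insert 859: h=15, slots 15,16 occupied → index 2.
Insert 848: h=10, slot 10 empty → index 10.
Insert 462: h=3, slot 3 empty → index 3.
Insert 638: h=15, slots 15,16,2 occupied → index 7.
Insert 94: h=15, slots 15,16,2,7 occupied → index 14.
Table: [., ., 859, 462, ., ., ., 638, ., ., 848, ., ., ., 94, 264, 315]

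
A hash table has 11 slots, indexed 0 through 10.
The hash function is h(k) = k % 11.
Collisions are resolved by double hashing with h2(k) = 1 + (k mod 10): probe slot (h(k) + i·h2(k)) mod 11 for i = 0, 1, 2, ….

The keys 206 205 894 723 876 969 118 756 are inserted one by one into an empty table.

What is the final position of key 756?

206 hashes to 8; slot 8 is free -> place at 8.
205 hashes to 7; slot 7 is free -> place at 7.
894 hashes to 3; slot 3 is free -> place at 3.
723 hashes to 8, h2=4; 8 taken -> place at 1.
876 hashes to 7, h2=7; 7,3 taken -> place at 10.
969 hashes to 1, h2=10; 1 taken -> place at 0.
118 hashes to 8, h2=9; 8 taken -> place at 6.
756 hashes to 8, h2=7; 8 taken -> place at 4.
Table: [969, 723, -, 894, 756, -, 118, 205, 206, -, 876]

4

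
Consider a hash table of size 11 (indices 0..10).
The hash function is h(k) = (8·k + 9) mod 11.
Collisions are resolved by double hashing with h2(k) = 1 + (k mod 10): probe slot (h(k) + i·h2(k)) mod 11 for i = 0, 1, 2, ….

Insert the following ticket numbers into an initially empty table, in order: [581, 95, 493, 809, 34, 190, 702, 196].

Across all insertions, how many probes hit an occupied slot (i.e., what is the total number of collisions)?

5

581 hashes to 4; slot 4 is free => place at 4.
95 hashes to 10; slot 10 is free => place at 10.
493 hashes to 4, h2=4; 4 taken => place at 8.
809 hashes to 2; slot 2 is free => place at 2.
34 hashes to 6; slot 6 is free => place at 6.
190 hashes to 0; slot 0 is free => place at 0.
702 hashes to 4, h2=3; 4 taken => place at 7.
196 hashes to 4, h2=7; 4,0,7 taken => place at 3.
Table: [190, ., 809, 196, 581, ., 34, 702, 493, ., 95]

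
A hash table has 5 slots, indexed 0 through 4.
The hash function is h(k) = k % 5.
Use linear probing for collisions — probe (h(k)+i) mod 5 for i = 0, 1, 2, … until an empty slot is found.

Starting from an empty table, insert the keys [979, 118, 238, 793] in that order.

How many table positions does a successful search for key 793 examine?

4

979 hashes to 4; slot 4 is free => place at 4.
118 hashes to 3; slot 3 is free => place at 3.
238 hashes to 3; 3,4 taken => place at 0.
793 hashes to 3; 3,4,0 taken => place at 1.
Table: [238, 793, _, 118, 979]
Lookup 793: h=3, probe 3,4,0,1 → found at 1.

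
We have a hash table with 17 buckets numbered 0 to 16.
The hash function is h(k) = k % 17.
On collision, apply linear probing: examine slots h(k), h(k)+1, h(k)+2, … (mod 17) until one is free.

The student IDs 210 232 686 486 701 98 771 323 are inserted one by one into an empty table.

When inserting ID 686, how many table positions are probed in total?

210: h=6 -> slot 6
232: h=11 -> slot 11
686: h=6, probe 6,7 -> slot 7
486: h=10 -> slot 10
701: h=4 -> slot 4
98: h=13 -> slot 13
771: h=6, probe 6,7,8 -> slot 8
323: h=0 -> slot 0
Table: [323, -, -, -, 701, -, 210, 686, 771, -, 486, 232, -, 98, -, -, -]

2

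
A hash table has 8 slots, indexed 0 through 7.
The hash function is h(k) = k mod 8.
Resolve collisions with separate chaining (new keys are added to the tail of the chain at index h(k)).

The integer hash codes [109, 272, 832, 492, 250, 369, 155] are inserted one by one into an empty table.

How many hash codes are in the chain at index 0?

2

Insert 109: h=5, bucket 5 empty -> new chain.
Insert 272: h=0, bucket 0 empty -> new chain.
Insert 832: h=0, bucket 0 nonempty -> append to chain.
Insert 492: h=4, bucket 4 empty -> new chain.
Insert 250: h=2, bucket 2 empty -> new chain.
Insert 369: h=1, bucket 1 empty -> new chain.
Insert 155: h=3, bucket 3 empty -> new chain.
Final buckets:
0: 272 -> 832
1: 369
2: 250
3: 155
4: 492
5: 109
6: -
7: -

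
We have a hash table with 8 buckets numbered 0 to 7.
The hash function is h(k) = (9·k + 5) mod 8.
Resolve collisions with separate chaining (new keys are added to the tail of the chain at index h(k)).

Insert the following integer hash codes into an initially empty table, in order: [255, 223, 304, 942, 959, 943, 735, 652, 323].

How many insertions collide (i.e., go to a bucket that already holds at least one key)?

4

Insert 255: h=4, bucket 4 empty -> new chain.
Insert 223: h=4, bucket 4 nonempty -> append to chain.
Insert 304: h=5, bucket 5 empty -> new chain.
Insert 942: h=3, bucket 3 empty -> new chain.
Insert 959: h=4, bucket 4 nonempty -> append to chain.
Insert 943: h=4, bucket 4 nonempty -> append to chain.
Insert 735: h=4, bucket 4 nonempty -> append to chain.
Insert 652: h=1, bucket 1 empty -> new chain.
Insert 323: h=0, bucket 0 empty -> new chain.
Final buckets:
0: 323
1: 652
2: -
3: 942
4: 255 -> 223 -> 959 -> 943 -> 735
5: 304
6: -
7: -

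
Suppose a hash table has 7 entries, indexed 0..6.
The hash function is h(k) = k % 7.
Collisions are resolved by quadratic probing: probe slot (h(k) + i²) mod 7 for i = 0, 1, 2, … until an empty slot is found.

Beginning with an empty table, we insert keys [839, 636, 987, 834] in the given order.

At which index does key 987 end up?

1

Insert 839: h=6, slot 6 empty => index 6.
Insert 636: h=6, slot 6 occupied => index 0.
Insert 987: h=0, slot 0 occupied => index 1.
Insert 834: h=1, slot 1 occupied => index 2.
Table: [636, 987, 834, ∅, ∅, ∅, 839]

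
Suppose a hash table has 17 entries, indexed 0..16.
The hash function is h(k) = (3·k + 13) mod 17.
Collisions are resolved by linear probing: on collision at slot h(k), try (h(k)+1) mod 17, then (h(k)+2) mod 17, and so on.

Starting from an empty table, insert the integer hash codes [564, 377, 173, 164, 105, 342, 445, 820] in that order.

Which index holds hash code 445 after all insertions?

9

Insert 564: h=5, slot 5 empty → index 5.
Insert 377: h=5, slot 5 occupied → index 6.
Insert 173: h=5, slots 5,6 occupied → index 7.
Insert 164: h=12, slot 12 empty → index 12.
Insert 105: h=5, slots 5,6,7 occupied → index 8.
Insert 342: h=2, slot 2 empty → index 2.
Insert 445: h=5, slots 5,6,7,8 occupied → index 9.
Insert 820: h=8, slots 8,9 occupied → index 10.
Table: [_, _, 342, _, _, 564, 377, 173, 105, 445, 820, _, 164, _, _, _, _]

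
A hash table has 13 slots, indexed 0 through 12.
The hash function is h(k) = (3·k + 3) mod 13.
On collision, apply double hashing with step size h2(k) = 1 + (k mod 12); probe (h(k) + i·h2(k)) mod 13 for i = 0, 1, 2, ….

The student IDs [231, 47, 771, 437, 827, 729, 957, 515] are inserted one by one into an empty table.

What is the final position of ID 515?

10

231: h=7 => slot 7
47: h=1 => slot 1
771: h=2 => slot 2
437: h=1, h2=6, probe 1,7,0 => slot 0
827: h=1, h2=12, probe 1,0,12 => slot 12
729: h=6 => slot 6
957: h=1, h2=10, probe 1,11 => slot 11
515: h=1, h2=12, probe 1,0,12,11,10 => slot 10
Table: [437, 47, 771, ∅, ∅, ∅, 729, 231, ∅, ∅, 515, 957, 827]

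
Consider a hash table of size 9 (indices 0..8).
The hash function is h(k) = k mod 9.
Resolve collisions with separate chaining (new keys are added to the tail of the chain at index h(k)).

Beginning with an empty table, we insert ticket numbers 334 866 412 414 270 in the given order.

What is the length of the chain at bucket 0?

Insert 334: h=1, bucket 1 empty → new chain.
Insert 866: h=2, bucket 2 empty → new chain.
Insert 412: h=7, bucket 7 empty → new chain.
Insert 414: h=0, bucket 0 empty → new chain.
Insert 270: h=0, bucket 0 nonempty → append to chain.
Final buckets:
0: 414 -> 270
1: 334
2: 866
3: -
4: -
5: -
6: -
7: 412
8: -

2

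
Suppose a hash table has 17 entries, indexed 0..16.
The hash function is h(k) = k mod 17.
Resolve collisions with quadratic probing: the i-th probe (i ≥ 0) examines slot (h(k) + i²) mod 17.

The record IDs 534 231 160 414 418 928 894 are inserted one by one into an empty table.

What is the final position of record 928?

534 hashes to 7; slot 7 is free -> place at 7.
231 hashes to 10; slot 10 is free -> place at 10.
160 hashes to 7; 7 taken -> place at 8.
414 hashes to 6; slot 6 is free -> place at 6.
418 hashes to 10; 10 taken -> place at 11.
928 hashes to 10; 10,11 taken -> place at 14.
894 hashes to 10; 10,11,14 taken -> place at 2.
Table: [., ., 894, ., ., ., 414, 534, 160, ., 231, 418, ., ., 928, ., .]

14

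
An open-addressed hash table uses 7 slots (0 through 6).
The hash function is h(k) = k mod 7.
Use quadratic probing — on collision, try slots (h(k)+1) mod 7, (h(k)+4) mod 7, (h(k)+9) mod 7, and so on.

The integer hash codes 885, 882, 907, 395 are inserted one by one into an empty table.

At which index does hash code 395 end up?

5

885: h=3 -> slot 3
882: h=0 -> slot 0
907: h=4 -> slot 4
395: h=3, probe 3,4,0,5 -> slot 5
Table: [882, ., ., 885, 907, 395, .]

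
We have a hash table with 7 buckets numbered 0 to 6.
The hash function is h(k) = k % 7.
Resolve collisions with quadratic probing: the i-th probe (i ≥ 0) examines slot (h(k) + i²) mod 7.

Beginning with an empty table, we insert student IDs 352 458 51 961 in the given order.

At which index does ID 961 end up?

4

352 hashes to 2; slot 2 is free -> place at 2.
458 hashes to 3; slot 3 is free -> place at 3.
51 hashes to 2; 2,3 taken -> place at 6.
961 hashes to 2; 2,3,6 taken -> place at 4.
Table: [—, —, 352, 458, 961, —, 51]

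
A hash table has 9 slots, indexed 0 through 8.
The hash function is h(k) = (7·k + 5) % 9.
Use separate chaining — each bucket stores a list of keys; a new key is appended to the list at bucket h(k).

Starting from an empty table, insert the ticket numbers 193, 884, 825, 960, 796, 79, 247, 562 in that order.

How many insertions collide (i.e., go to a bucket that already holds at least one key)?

4

193 -> bucket 6
884 -> bucket 1
825 -> bucket 2
960 -> bucket 2 (collision)
796 -> bucket 6 (collision)
79 -> bucket 0
247 -> bucket 6 (collision)
562 -> bucket 6 (collision)
Final buckets:
0: 79
1: 884
2: 825 -> 960
3: -
4: -
5: -
6: 193 -> 796 -> 247 -> 562
7: -
8: -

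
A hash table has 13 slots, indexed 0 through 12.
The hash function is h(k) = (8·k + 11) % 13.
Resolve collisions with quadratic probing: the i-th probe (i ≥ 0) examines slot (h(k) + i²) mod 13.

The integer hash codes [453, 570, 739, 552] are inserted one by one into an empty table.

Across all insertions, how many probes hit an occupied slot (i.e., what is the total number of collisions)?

3

453 hashes to 8; slot 8 is free -> place at 8.
570 hashes to 8; 8 taken -> place at 9.
739 hashes to 8; 8,9 taken -> place at 12.
552 hashes to 7; slot 7 is free -> place at 7.
Table: [_, _, _, _, _, _, _, 552, 453, 570, _, _, 739]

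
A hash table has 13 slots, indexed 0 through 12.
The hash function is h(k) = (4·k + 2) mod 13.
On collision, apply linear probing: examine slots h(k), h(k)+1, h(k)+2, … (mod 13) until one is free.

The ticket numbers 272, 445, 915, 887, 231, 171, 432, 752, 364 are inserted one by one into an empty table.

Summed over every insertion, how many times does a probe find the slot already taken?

7

272 hashes to 11; slot 11 is free => place at 11.
445 hashes to 1; slot 1 is free => place at 1.
915 hashes to 9; slot 9 is free => place at 9.
887 hashes to 1; 1 taken => place at 2.
231 hashes to 3; slot 3 is free => place at 3.
171 hashes to 10; slot 10 is free => place at 10.
432 hashes to 1; 1,2,3 taken => place at 4.
752 hashes to 7; slot 7 is free => place at 7.
364 hashes to 2; 2,3,4 taken => place at 5.
Table: [∅, 445, 887, 231, 432, 364, ∅, 752, ∅, 915, 171, 272, ∅]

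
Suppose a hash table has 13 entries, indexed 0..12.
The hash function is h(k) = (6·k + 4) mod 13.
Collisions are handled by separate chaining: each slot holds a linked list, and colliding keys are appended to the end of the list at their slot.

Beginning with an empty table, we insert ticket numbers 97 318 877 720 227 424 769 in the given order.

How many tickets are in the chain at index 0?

97 -> bucket 1
318 -> bucket 1 (collision)
877 -> bucket 1 (collision)
720 -> bucket 8
227 -> bucket 1 (collision)
424 -> bucket 0
769 -> bucket 3
Final buckets:
0: 424
1: 97 -> 318 -> 877 -> 227
2: _
3: 769
4: _
5: _
6: _
7: _
8: 720
9: _
10: _
11: _
12: _

1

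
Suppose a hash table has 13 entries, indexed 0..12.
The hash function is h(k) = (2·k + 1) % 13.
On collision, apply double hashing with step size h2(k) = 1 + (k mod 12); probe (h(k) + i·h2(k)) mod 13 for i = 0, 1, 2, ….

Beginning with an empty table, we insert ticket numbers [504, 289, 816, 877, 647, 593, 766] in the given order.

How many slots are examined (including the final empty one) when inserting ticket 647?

Insert 504: h=8, slot 8 empty → index 8.
Insert 289: h=7, slot 7 empty → index 7.
Insert 816: h=8, h2=1, slot 8 occupied → index 9.
Insert 877: h=0, slot 0 empty → index 0.
Insert 647: h=8, h2=12, slots 8,7 occupied → index 6.
Insert 593: h=4, slot 4 empty → index 4.
Insert 766: h=12, slot 12 empty → index 12.
Table: [877, ∅, ∅, ∅, 593, ∅, 647, 289, 504, 816, ∅, ∅, 766]

3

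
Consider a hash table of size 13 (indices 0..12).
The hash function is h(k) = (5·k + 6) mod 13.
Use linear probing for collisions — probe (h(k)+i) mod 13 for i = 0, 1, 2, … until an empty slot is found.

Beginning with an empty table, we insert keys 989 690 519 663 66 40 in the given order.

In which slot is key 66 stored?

0

Insert 989: h=11, slot 11 empty -> index 11.
Insert 690: h=11, slot 11 occupied -> index 12.
Insert 519: h=1, slot 1 empty -> index 1.
Insert 663: h=6, slot 6 empty -> index 6.
Insert 66: h=11, slots 11,12 occupied -> index 0.
Insert 40: h=11, slots 11,12,0,1 occupied -> index 2.
Table: [66, 519, 40, _, _, _, 663, _, _, _, _, 989, 690]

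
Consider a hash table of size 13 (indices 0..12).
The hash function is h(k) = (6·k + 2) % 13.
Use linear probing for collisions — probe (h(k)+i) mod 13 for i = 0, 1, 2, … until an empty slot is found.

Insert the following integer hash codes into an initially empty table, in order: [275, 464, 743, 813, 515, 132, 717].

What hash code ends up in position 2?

743

275 hashes to 1; slot 1 is free → place at 1.
464 hashes to 4; slot 4 is free → place at 4.
743 hashes to 1; 1 taken → place at 2.
813 hashes to 5; slot 5 is free → place at 5.
515 hashes to 11; slot 11 is free → place at 11.
132 hashes to 1; 1,2 taken → place at 3.
717 hashes to 1; 1,2,3,4,5 taken → place at 6.
Table: [∅, 275, 743, 132, 464, 813, 717, ∅, ∅, ∅, ∅, 515, ∅]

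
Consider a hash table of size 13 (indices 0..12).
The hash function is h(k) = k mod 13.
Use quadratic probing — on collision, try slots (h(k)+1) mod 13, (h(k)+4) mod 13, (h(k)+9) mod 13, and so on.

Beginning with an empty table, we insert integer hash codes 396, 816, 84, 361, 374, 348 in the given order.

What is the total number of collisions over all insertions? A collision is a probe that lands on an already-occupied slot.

Insert 396: h=6, slot 6 empty → index 6.
Insert 816: h=10, slot 10 empty → index 10.
Insert 84: h=6, slot 6 occupied → index 7.
Insert 361: h=10, slot 10 occupied → index 11.
Insert 374: h=10, slots 10,11 occupied → index 1.
Insert 348: h=10, slots 10,11,1,6 occupied → index 0.
Table: [348, 374, ., ., ., ., 396, 84, ., ., 816, 361, .]

8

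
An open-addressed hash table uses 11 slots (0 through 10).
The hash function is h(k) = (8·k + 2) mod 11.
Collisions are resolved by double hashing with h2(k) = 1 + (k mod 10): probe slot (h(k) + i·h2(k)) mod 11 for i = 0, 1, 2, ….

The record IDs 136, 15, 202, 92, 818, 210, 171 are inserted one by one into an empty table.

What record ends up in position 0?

210

Insert 136: h=1, slot 1 empty -> index 1.
Insert 15: h=1, h2=6, slot 1 occupied -> index 7.
Insert 202: h=1, h2=3, slot 1 occupied -> index 4.
Insert 92: h=1, h2=3, slots 1,4,7 occupied -> index 10.
Insert 818: h=1, h2=9, slots 1,10 occupied -> index 8.
Insert 210: h=10, h2=1, slot 10 occupied -> index 0.
Insert 171: h=6, slot 6 empty -> index 6.
Table: [210, 136, ∅, ∅, 202, ∅, 171, 15, 818, ∅, 92]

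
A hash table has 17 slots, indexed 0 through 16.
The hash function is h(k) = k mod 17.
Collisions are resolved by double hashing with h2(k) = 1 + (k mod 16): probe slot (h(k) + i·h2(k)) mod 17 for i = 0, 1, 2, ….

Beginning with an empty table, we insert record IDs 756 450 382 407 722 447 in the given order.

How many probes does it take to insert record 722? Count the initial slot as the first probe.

3

Insert 756: h=8, slot 8 empty → index 8.
Insert 450: h=8, h2=3, slot 8 occupied → index 11.
Insert 382: h=8, h2=15, slot 8 occupied → index 6.
Insert 407: h=16, slot 16 empty → index 16.
Insert 722: h=8, h2=3, slots 8,11 occupied → index 14.
Insert 447: h=5, slot 5 empty → index 5.
Table: [-, -, -, -, -, 447, 382, -, 756, -, -, 450, -, -, 722, -, 407]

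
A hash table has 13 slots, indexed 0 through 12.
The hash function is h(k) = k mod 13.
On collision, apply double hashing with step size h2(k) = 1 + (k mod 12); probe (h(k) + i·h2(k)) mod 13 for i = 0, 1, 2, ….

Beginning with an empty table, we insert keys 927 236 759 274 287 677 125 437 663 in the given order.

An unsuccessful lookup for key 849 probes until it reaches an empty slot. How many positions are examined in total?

3

927: h=4 => slot 4
236: h=2 => slot 2
759: h=5 => slot 5
274: h=1 => slot 1
287: h=1, h2=12, probe 1,0 => slot 0
677: h=1, h2=6, probe 1,7 => slot 7
125: h=8 => slot 8
437: h=8, h2=6, probe 8,1,7,0,6 => slot 6
663: h=0, h2=4, probe 0,4,8,12 => slot 12
Table: [287, 274, 236, ∅, 927, 759, 437, 677, 125, ∅, ∅, ∅, 663]
Lookup 849: h=4, h2=10, probe 4,1,11 → slot 11 empty, not found.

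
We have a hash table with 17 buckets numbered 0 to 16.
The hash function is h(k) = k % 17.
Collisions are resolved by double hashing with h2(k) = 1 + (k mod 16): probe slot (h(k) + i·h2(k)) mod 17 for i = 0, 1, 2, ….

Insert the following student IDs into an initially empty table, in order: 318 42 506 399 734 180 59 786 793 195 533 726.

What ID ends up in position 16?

195

318: h=12 -> slot 12
42: h=8 -> slot 8
506: h=13 -> slot 13
399: h=8, h2=16, probe 8,7 -> slot 7
734: h=3 -> slot 3
180: h=10 -> slot 10
59: h=8, h2=12, probe 8,3,15 -> slot 15
786: h=4 -> slot 4
793: h=11 -> slot 11
195: h=8, h2=4, probe 8,12,16 -> slot 16
533: h=6 -> slot 6
726: h=12, h2=7, probe 12,2 -> slot 2
Table: [∅, ∅, 726, 734, 786, ∅, 533, 399, 42, ∅, 180, 793, 318, 506, ∅, 59, 195]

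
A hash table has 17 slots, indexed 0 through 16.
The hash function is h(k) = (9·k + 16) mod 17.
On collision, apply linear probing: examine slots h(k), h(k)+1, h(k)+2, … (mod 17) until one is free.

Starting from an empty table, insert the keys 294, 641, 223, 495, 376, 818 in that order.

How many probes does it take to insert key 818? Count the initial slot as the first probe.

294 hashes to 10; slot 10 is free => place at 10.
641 hashes to 5; slot 5 is free => place at 5.
223 hashes to 0; slot 0 is free => place at 0.
495 hashes to 0; 0 taken => place at 1.
376 hashes to 0; 0,1 taken => place at 2.
818 hashes to 0; 0,1,2 taken => place at 3.
Table: [223, 495, 376, 818, _, 641, _, _, _, _, 294, _, _, _, _, _, _]

4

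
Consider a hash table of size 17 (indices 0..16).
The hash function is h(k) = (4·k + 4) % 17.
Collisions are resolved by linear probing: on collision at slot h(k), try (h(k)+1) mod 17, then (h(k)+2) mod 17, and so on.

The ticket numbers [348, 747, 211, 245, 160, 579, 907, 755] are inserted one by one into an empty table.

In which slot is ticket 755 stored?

3

Insert 348: h=2, slot 2 empty -> index 2.
Insert 747: h=0, slot 0 empty -> index 0.
Insert 211: h=15, slot 15 empty -> index 15.
Insert 245: h=15, slot 15 occupied -> index 16.
Insert 160: h=15, slots 15,16,0 occupied -> index 1.
Insert 579: h=8, slot 8 empty -> index 8.
Insert 907: h=11, slot 11 empty -> index 11.
Insert 755: h=15, slots 15,16,0,1,2 occupied -> index 3.
Table: [747, 160, 348, 755, _, _, _, _, 579, _, _, 907, _, _, _, 211, 245]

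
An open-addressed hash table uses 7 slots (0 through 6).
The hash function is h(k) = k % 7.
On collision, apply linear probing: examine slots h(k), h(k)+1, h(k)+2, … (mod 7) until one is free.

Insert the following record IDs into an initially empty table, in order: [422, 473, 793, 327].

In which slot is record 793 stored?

Insert 422: h=2, slot 2 empty → index 2.
Insert 473: h=4, slot 4 empty → index 4.
Insert 793: h=2, slot 2 occupied → index 3.
Insert 327: h=5, slot 5 empty → index 5.
Table: [—, —, 422, 793, 473, 327, —]

3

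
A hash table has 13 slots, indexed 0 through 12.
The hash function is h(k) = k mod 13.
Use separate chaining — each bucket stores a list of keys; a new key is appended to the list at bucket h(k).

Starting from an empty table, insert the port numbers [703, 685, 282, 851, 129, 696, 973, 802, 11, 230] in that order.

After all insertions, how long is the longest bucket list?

703 → bucket 1
685 → bucket 9
282 → bucket 9 (collision)
851 → bucket 6
129 → bucket 12
696 → bucket 7
973 → bucket 11
802 → bucket 9 (collision)
11 → bucket 11 (collision)
230 → bucket 9 (collision)
Final buckets:
0: _
1: 703
2: _
3: _
4: _
5: _
6: 851
7: 696
8: _
9: 685 -> 282 -> 802 -> 230
10: _
11: 973 -> 11
12: 129

4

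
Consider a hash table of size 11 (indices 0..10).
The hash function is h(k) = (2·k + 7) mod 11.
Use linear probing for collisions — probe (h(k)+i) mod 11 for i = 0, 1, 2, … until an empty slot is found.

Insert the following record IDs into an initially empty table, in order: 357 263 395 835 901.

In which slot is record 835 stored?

8

357: h=6 → slot 6
263: h=5 → slot 5
395: h=5, probe 5,6,7 → slot 7
835: h=5, probe 5,6,7,8 → slot 8
901: h=5, probe 5,6,7,8,9 → slot 9
Table: [∅, ∅, ∅, ∅, ∅, 263, 357, 395, 835, 901, ∅]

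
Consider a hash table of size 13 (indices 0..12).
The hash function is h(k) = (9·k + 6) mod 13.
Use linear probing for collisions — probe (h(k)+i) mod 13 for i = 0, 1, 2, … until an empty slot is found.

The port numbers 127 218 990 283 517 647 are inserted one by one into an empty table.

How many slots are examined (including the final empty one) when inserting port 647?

5

127: h=5 => slot 5
218: h=5, probe 5,6 => slot 6
990: h=11 => slot 11
283: h=5, probe 5,6,7 => slot 7
517: h=5, probe 5,6,7,8 => slot 8
647: h=5, probe 5,6,7,8,9 => slot 9
Table: [_, _, _, _, _, 127, 218, 283, 517, 647, _, 990, _]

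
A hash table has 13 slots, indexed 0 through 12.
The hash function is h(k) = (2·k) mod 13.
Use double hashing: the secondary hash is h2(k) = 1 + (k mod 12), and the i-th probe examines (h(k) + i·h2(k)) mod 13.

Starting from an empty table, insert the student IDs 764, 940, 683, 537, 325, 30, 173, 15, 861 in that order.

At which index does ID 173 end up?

6

764: h=7 → slot 7
940: h=8 → slot 8
683: h=1 → slot 1
537: h=8, h2=10, probe 8,5 → slot 5
325: h=0 → slot 0
30: h=8, h2=7, probe 8,2 → slot 2
173: h=8, h2=6, probe 8,1,7,0,6 → slot 6
15: h=4 → slot 4
861: h=6, h2=10, probe 6,3 → slot 3
Table: [325, 683, 30, 861, 15, 537, 173, 764, 940, —, —, —, —]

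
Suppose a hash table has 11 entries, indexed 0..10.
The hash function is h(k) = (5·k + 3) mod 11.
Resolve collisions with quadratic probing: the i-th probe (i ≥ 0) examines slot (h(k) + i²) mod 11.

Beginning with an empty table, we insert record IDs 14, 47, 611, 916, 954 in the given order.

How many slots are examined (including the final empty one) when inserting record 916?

14: h=7 -> slot 7
47: h=7, probe 7,8 -> slot 8
611: h=0 -> slot 0
916: h=7, probe 7,8,0,5 -> slot 5
954: h=10 -> slot 10
Table: [611, —, —, —, —, 916, —, 14, 47, —, 954]

4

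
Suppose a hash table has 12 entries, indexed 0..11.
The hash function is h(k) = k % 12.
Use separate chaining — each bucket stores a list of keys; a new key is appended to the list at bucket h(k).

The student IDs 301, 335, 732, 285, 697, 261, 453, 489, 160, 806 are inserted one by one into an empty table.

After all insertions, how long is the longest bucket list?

301 → bucket 1
335 → bucket 11
732 → bucket 0
285 → bucket 9
697 → bucket 1 (collision)
261 → bucket 9 (collision)
453 → bucket 9 (collision)
489 → bucket 9 (collision)
160 → bucket 4
806 → bucket 2
Final buckets:
0: 732
1: 301 -> 697
2: 806
3: _
4: 160
5: _
6: _
7: _
8: _
9: 285 -> 261 -> 453 -> 489
10: _
11: 335

4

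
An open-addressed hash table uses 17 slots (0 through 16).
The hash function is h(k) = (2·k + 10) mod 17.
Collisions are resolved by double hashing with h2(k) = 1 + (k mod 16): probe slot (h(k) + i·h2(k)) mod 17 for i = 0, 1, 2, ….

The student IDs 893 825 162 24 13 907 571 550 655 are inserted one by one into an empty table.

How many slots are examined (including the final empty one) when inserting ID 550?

2

Insert 893: h=11, slot 11 empty => index 11.
Insert 825: h=11, h2=10, slot 11 occupied => index 4.
Insert 162: h=11, h2=3, slot 11 occupied => index 14.
Insert 24: h=7, slot 7 empty => index 7.
Insert 13: h=2, slot 2 empty => index 2.
Insert 907: h=5, slot 5 empty => index 5.
Insert 571: h=13, slot 13 empty => index 13.
Insert 550: h=5, h2=7, slot 5 occupied => index 12.
Insert 655: h=11, h2=16, slot 11 occupied => index 10.
Table: [., ., 13, ., 825, 907, ., 24, ., ., 655, 893, 550, 571, 162, ., .]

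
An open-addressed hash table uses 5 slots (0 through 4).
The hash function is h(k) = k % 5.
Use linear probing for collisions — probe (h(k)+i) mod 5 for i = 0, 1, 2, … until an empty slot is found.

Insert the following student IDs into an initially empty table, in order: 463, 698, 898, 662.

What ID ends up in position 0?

Insert 463: h=3, slot 3 empty -> index 3.
Insert 698: h=3, slot 3 occupied -> index 4.
Insert 898: h=3, slots 3,4 occupied -> index 0.
Insert 662: h=2, slot 2 empty -> index 2.
Table: [898, _, 662, 463, 698]

898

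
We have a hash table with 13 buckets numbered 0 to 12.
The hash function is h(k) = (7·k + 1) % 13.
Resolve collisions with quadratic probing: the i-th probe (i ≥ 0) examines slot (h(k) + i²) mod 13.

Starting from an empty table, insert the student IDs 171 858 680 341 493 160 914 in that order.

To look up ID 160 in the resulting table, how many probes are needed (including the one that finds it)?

171 hashes to 2; slot 2 is free → place at 2.
858 hashes to 1; slot 1 is free → place at 1.
680 hashes to 3; slot 3 is free → place at 3.
341 hashes to 9; slot 9 is free → place at 9.
493 hashes to 7; slot 7 is free → place at 7.
160 hashes to 3; 3 taken → place at 4.
914 hashes to 3; 3,4,7 taken → place at 12.
Table: [—, 858, 171, 680, 160, —, —, 493, —, 341, —, —, 914]
Lookup 160: h=3, probe 3,4 → found at 4.

2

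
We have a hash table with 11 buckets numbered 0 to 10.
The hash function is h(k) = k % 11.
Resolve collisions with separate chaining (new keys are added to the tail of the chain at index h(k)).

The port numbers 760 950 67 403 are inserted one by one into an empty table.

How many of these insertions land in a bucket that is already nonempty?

1

760 -> bucket 1
950 -> bucket 4
67 -> bucket 1 (collision)
403 -> bucket 7
Final buckets:
0: .
1: 760 -> 67
2: .
3: .
4: 950
5: .
6: .
7: 403
8: .
9: .
10: .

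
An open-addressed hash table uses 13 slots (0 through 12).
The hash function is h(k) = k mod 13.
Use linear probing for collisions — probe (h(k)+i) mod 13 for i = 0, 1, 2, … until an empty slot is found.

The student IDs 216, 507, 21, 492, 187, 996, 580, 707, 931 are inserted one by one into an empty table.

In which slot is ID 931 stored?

1

216 hashes to 8; slot 8 is free → place at 8.
507 hashes to 0; slot 0 is free → place at 0.
21 hashes to 8; 8 taken → place at 9.
492 hashes to 11; slot 11 is free → place at 11.
187 hashes to 5; slot 5 is free → place at 5.
996 hashes to 8; 8,9 taken → place at 10.
580 hashes to 8; 8,9,10,11 taken → place at 12.
707 hashes to 5; 5 taken → place at 6.
931 hashes to 8; 8,9,10,11,12,0 taken → place at 1.
Table: [507, 931, —, —, —, 187, 707, —, 216, 21, 996, 492, 580]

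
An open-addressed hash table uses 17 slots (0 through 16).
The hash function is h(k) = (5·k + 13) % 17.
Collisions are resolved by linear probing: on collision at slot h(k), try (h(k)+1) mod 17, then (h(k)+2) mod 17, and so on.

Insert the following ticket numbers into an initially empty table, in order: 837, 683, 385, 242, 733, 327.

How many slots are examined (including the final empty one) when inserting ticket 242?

837 hashes to 16; slot 16 is free → place at 16.
683 hashes to 11; slot 11 is free → place at 11.
385 hashes to 0; slot 0 is free → place at 0.
242 hashes to 16; 16,0 taken → place at 1.
733 hashes to 6; slot 6 is free → place at 6.
327 hashes to 16; 16,0,1 taken → place at 2.
Table: [385, 242, 327, _, _, _, 733, _, _, _, _, 683, _, _, _, _, 837]

3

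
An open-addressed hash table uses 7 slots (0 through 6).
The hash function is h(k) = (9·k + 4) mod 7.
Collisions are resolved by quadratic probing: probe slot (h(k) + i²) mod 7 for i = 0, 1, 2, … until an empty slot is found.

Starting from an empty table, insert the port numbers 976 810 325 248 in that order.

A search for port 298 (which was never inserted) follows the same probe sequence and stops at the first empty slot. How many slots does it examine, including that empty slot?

2

976: h=3 -> slot 3
810: h=0 -> slot 0
325: h=3, probe 3,4 -> slot 4
248: h=3, probe 3,4,0,5 -> slot 5
Table: [810, ∅, ∅, 976, 325, 248, ∅]
Lookup 298: h=5, probe 5,6 → slot 6 empty, not found.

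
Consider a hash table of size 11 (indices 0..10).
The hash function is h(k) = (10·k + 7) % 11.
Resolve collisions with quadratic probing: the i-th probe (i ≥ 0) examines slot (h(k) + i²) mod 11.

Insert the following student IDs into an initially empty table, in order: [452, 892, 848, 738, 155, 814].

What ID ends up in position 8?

814

452: h=6 => slot 6
892: h=6, probe 6,7 => slot 7
848: h=6, probe 6,7,10 => slot 10
738: h=6, probe 6,7,10,4 => slot 4
155: h=6, probe 6,7,10,4,0 => slot 0
814: h=7, probe 7,8 => slot 8
Table: [155, _, _, _, 738, _, 452, 892, 814, _, 848]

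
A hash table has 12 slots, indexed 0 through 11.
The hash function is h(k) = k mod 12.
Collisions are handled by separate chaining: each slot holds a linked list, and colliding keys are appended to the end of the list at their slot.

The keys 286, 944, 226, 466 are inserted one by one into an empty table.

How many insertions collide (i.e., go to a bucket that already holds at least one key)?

286 -> bucket 10
944 -> bucket 8
226 -> bucket 10 (collision)
466 -> bucket 10 (collision)
Final buckets:
0: -
1: -
2: -
3: -
4: -
5: -
6: -
7: -
8: 944
9: -
10: 286 -> 226 -> 466
11: -

2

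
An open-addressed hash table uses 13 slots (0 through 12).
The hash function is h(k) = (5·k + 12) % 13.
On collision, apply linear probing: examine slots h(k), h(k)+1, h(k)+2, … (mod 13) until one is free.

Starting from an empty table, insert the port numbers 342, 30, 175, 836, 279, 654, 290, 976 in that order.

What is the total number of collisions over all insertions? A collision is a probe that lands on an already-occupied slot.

342: h=6 => slot 6
30: h=6, probe 6,7 => slot 7
175: h=3 => slot 3
836: h=6, probe 6,7,8 => slot 8
279: h=3, probe 3,4 => slot 4
654: h=6, probe 6,7,8,9 => slot 9
290: h=6, probe 6,7,8,9,10 => slot 10
976: h=4, probe 4,5 => slot 5
Table: [—, —, —, 175, 279, 976, 342, 30, 836, 654, 290, —, —]

12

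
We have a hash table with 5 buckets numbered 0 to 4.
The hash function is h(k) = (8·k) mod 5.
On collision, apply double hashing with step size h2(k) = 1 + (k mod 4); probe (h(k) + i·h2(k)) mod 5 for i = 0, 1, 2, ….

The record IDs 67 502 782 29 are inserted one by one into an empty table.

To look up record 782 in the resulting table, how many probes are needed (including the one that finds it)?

67 hashes to 1; slot 1 is free → place at 1.
502 hashes to 1, h2=3; 1 taken → place at 4.
782 hashes to 1, h2=3; 1,4 taken → place at 2.
29 hashes to 2, h2=2; 2,4,1 taken → place at 3.
Table: [—, 67, 782, 29, 502]
Lookup 782: h=1, h2=3, probe 1,4,2 → found at 2.

3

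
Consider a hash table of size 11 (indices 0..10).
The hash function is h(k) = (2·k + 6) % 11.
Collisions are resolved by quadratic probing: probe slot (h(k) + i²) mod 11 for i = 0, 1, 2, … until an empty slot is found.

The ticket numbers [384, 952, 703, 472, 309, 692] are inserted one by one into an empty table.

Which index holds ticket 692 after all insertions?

Insert 384: h=4, slot 4 empty → index 4.
Insert 952: h=7, slot 7 empty → index 7.
Insert 703: h=4, slot 4 occupied → index 5.
Insert 472: h=4, slots 4,5 occupied → index 8.
Insert 309: h=8, slot 8 occupied → index 9.
Insert 692: h=4, slots 4,5,8 occupied → index 2.
Table: [_, _, 692, _, 384, 703, _, 952, 472, 309, _]

2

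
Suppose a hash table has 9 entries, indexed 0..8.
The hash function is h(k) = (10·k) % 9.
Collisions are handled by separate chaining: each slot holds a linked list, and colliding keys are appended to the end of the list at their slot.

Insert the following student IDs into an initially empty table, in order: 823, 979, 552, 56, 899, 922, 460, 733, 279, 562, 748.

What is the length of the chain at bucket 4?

4

Insert 823: h=4, bucket 4 empty -> new chain.
Insert 979: h=7, bucket 7 empty -> new chain.
Insert 552: h=3, bucket 3 empty -> new chain.
Insert 56: h=2, bucket 2 empty -> new chain.
Insert 899: h=8, bucket 8 empty -> new chain.
Insert 922: h=4, bucket 4 nonempty -> append to chain.
Insert 460: h=1, bucket 1 empty -> new chain.
Insert 733: h=4, bucket 4 nonempty -> append to chain.
Insert 279: h=0, bucket 0 empty -> new chain.
Insert 562: h=4, bucket 4 nonempty -> append to chain.
Insert 748: h=1, bucket 1 nonempty -> append to chain.
Final buckets:
0: 279
1: 460 -> 748
2: 56
3: 552
4: 823 -> 922 -> 733 -> 562
5: _
6: _
7: 979
8: 899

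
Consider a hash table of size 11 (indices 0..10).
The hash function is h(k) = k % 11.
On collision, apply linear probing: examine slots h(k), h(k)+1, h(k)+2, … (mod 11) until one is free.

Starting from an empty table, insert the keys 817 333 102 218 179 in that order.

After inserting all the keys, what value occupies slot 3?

817

817: h=3 -> slot 3
333: h=3, probe 3,4 -> slot 4
102: h=3, probe 3,4,5 -> slot 5
218: h=9 -> slot 9
179: h=3, probe 3,4,5,6 -> slot 6
Table: [∅, ∅, ∅, 817, 333, 102, 179, ∅, ∅, 218, ∅]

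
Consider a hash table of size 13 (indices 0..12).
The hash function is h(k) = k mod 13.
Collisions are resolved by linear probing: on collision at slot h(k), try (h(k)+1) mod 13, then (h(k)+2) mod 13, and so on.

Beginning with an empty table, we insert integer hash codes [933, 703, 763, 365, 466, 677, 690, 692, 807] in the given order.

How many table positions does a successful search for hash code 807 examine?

6

Insert 933: h=10, slot 10 empty → index 10.
Insert 703: h=1, slot 1 empty → index 1.
Insert 763: h=9, slot 9 empty → index 9.
Insert 365: h=1, slot 1 occupied → index 2.
Insert 466: h=11, slot 11 empty → index 11.
Insert 677: h=1, slots 1,2 occupied → index 3.
Insert 690: h=1, slots 1,2,3 occupied → index 4.
Insert 692: h=3, slots 3,4 occupied → index 5.
Insert 807: h=1, slots 1,2,3,4,5 occupied → index 6.
Table: [-, 703, 365, 677, 690, 692, 807, -, -, 763, 933, 466, -]
Lookup 807: h=1, probe 1,2,3,4,5,6 → found at 6.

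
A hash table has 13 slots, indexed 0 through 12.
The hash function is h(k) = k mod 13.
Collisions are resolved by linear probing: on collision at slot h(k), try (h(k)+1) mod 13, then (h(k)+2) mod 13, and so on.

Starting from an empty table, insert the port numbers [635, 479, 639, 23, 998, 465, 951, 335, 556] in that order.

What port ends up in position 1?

465

635 hashes to 11; slot 11 is free → place at 11.
479 hashes to 11; 11 taken → place at 12.
639 hashes to 2; slot 2 is free → place at 2.
23 hashes to 10; slot 10 is free → place at 10.
998 hashes to 10; 10,11,12 taken → place at 0.
465 hashes to 10; 10,11,12,0 taken → place at 1.
951 hashes to 2; 2 taken → place at 3.
335 hashes to 10; 10,11,12,0,1,2,3 taken → place at 4.
556 hashes to 10; 10,11,12,0,1,2,3,4 taken → place at 5.
Table: [998, 465, 639, 951, 335, 556, —, —, —, —, 23, 635, 479]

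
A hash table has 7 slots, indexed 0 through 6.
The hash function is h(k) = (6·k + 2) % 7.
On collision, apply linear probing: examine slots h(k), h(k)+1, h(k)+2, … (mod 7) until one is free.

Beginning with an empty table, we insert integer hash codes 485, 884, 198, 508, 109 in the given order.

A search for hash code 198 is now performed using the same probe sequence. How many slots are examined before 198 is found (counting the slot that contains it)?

3

485: h=0 -> slot 0
884: h=0, probe 0,1 -> slot 1
198: h=0, probe 0,1,2 -> slot 2
508: h=5 -> slot 5
109: h=5, probe 5,6 -> slot 6
Table: [485, 884, 198, _, _, 508, 109]
Lookup 198: h=0, probe 0,1,2 → found at 2.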